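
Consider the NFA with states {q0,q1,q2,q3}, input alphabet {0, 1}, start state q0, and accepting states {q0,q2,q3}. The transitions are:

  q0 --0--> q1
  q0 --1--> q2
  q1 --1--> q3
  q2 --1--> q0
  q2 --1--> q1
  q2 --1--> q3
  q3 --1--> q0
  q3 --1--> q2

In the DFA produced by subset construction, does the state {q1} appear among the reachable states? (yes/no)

yes

Start state of the DFA: {q0}.
{q0} --0--> {q1}  [new]
{q0} --1--> {q2}  [new]
{q1} --0--> ∅  [new]
{q1} --1--> {q3}  [new]
{q2} --0--> ∅  [seen]
{q2} --1--> {q0,q1,q3}  [new]
∅ --0--> ∅  [seen]
∅ --1--> ∅  [seen]
{q3} --0--> ∅  [seen]
{q3} --1--> {q0,q2}  [new]
{q0,q1,q3} --0--> {q1}  [seen]
{q0,q1,q3} --1--> {q0,q2,q3}  [new]
{q0,q2} --0--> {q1}  [seen]
{q0,q2} --1--> {q0,q1,q2,q3}  [new]
{q0,q2,q3} --0--> {q1}  [seen]
{q0,q2,q3} --1--> {q0,q1,q2,q3}  [seen]
{q0,q1,q2,q3} --0--> {q1}  [seen]
{q0,q1,q2,q3} --1--> {q0,q1,q2,q3}  [seen]
Reachable DFA states: {q0}, {q1}, {q2}, ∅, {q3}, {q0,q1,q3}, {q0,q2}, {q0,q2,q3}, {q0,q1,q2,q3}.
{q1} is among them.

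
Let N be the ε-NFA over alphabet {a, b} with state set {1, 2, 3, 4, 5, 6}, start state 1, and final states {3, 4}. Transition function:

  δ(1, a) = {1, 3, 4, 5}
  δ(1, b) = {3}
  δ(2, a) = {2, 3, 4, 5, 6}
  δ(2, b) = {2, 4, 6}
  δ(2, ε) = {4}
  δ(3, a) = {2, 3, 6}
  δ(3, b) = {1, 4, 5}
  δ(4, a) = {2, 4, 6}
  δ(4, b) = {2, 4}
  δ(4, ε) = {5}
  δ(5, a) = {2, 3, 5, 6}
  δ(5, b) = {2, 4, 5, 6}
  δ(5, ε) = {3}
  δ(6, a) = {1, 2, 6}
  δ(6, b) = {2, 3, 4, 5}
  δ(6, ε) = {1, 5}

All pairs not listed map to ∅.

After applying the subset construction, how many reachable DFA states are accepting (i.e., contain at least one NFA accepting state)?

Start state of the DFA: {1} (ε-closure of the NFA start).
{1} --a--> {1, 3, 4, 5}  [new]
{1} --b--> {3}  [new]
{1, 3, 4, 5} --a--> {1, 2, 3, 4, 5, 6}  [new]
{1, 3, 4, 5} --b--> {1, 2, 3, 4, 5, 6}  [seen]
{3} --a--> {1, 2, 3, 4, 5, 6}  [seen]
{3} --b--> {1, 3, 4, 5}  [seen]
{1, 2, 3, 4, 5, 6} --a--> {1, 2, 3, 4, 5, 6}  [seen]
{1, 2, 3, 4, 5, 6} --b--> {1, 2, 3, 4, 5, 6}  [seen]
Reachable DFA states: {1}, {1, 3, 4, 5}, {3}, {1, 2, 3, 4, 5, 6}.
Accepting DFA states (contain an NFA accepting state): {1, 3, 4, 5}, {3}, {1, 2, 3, 4, 5, 6}.

3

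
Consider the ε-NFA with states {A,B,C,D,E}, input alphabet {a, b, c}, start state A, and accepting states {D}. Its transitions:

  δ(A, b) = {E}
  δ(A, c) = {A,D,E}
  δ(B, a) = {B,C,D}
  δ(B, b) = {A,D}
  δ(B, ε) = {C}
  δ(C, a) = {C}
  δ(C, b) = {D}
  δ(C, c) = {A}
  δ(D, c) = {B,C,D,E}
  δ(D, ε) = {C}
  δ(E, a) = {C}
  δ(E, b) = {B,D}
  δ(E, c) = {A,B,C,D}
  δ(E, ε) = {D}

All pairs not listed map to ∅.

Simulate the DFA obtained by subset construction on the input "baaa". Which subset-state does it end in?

{C}

Start: {A}.
δ(A,b) = {E}.
Union: {E}.
ε-closure gives {C,D,E}.
After b: {C,D,E}.
δ(C,a) = {C}; δ(D,a) = ∅; δ(E,a) = {C}.
Union: {C}.
After a: {C}.
δ(C,a) = {C}.
Union: {C}.
After a: {C}.
δ(C,a) = {C}.
Union: {C}.
After a: {C}.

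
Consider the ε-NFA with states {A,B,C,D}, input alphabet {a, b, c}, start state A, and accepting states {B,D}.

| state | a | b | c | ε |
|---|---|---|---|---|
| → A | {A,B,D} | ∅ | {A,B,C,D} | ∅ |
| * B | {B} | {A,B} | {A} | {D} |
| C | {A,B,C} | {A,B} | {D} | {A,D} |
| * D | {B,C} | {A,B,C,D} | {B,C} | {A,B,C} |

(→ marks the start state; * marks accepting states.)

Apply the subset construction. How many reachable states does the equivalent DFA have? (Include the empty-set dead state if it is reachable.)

Start state of the DFA: {A} (ε-closure of the NFA start).
{A} --a--> {A,B,C,D}  [new]
{A} --b--> ∅  [new]
{A} --c--> {A,B,C,D}  [seen]
{A,B,C,D} --a--> {A,B,C,D}  [seen]
{A,B,C,D} --b--> {A,B,C,D}  [seen]
{A,B,C,D} --c--> {A,B,C,D}  [seen]
∅ --a--> ∅  [seen]
∅ --b--> ∅  [seen]
∅ --c--> ∅  [seen]
Reachable DFA states: {A}, {A,B,C,D}, ∅.

3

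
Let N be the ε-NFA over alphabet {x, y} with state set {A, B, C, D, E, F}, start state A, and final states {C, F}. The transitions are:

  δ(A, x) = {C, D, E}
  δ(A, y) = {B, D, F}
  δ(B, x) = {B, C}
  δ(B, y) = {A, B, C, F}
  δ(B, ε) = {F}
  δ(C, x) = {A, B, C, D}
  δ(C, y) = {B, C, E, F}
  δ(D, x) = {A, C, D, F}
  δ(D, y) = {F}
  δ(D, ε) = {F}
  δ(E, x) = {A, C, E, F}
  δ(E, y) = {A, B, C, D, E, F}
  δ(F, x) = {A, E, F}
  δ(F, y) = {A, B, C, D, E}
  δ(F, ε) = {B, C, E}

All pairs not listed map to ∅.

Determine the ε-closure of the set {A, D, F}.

Begin with {A, D, F}.
F →ε {B, C, E}; add B, C, E.
ε-closure = {A, B, C, D, E, F}.

{A, B, C, D, E, F}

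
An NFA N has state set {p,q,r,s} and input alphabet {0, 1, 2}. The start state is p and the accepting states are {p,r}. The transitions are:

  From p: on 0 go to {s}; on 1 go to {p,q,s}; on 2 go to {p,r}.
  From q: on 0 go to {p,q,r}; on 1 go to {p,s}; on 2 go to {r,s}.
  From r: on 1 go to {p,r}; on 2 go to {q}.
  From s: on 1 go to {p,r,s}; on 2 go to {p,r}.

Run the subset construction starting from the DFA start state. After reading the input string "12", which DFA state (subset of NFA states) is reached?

Start: {p}.
δ(p,1) = {p,q,s}.
Union: {p,q,s}.
After 1: {p,q,s}.
δ(p,2) = {p,r}; δ(q,2) = {r,s}; δ(s,2) = {p,r}.
Union: {p,r,s}.
After 2: {p,r,s}.

{p,r,s}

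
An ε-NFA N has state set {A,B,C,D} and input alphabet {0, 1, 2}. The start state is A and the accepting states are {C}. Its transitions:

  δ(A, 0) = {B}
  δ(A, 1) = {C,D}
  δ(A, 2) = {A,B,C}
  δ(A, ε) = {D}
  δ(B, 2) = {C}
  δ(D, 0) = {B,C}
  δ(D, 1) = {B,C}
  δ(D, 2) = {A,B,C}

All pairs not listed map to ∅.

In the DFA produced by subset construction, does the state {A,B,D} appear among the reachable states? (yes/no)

Start state of the DFA: {A,D} (ε-closure of the NFA start).
{A,D} --0--> {B,C}  [new]
{A,D} --1--> {B,C,D}  [new]
{A,D} --2--> {A,B,C,D}  [new]
{B,C} --0--> ∅  [new]
{B,C} --1--> ∅  [seen]
{B,C} --2--> {C}  [new]
{B,C,D} --0--> {B,C}  [seen]
{B,C,D} --1--> {B,C}  [seen]
{B,C,D} --2--> {A,B,C,D}  [seen]
{A,B,C,D} --0--> {B,C}  [seen]
{A,B,C,D} --1--> {B,C,D}  [seen]
{A,B,C,D} --2--> {A,B,C,D}  [seen]
∅ --0--> ∅  [seen]
∅ --1--> ∅  [seen]
∅ --2--> ∅  [seen]
{C} --0--> ∅  [seen]
{C} --1--> ∅  [seen]
{C} --2--> ∅  [seen]
Reachable DFA states: {A,D}, {B,C}, {B,C,D}, {A,B,C,D}, ∅, {C}.
{A,B,D} is not among them.

no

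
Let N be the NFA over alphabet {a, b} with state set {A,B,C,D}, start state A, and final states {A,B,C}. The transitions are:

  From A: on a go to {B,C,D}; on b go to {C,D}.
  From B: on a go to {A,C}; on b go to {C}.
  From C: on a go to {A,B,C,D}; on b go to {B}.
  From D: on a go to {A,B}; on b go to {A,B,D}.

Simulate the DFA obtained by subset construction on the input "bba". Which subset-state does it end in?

{A,B,C,D}

Start: {A}.
δ(A,b) = {C,D}.
Union: {C,D}.
After b: {C,D}.
δ(C,b) = {B}; δ(D,b) = {A,B,D}.
Union: {A,B,D}.
After b: {A,B,D}.
δ(A,a) = {B,C,D}; δ(B,a) = {A,C}; δ(D,a) = {A,B}.
Union: {A,B,C,D}.
After a: {A,B,C,D}.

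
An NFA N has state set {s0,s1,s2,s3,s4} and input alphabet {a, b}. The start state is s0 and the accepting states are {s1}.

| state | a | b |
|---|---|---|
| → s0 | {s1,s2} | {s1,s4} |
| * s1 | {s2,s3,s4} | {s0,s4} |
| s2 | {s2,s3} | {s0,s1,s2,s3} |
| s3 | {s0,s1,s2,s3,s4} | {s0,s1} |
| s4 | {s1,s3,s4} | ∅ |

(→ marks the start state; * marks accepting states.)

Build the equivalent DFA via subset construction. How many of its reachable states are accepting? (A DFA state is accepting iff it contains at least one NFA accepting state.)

Start state of the DFA: {s0}.
{s0} --a--> {s1,s2}  [new]
{s0} --b--> {s1,s4}  [new]
{s1,s2} --a--> {s2,s3,s4}  [new]
{s1,s2} --b--> {s0,s1,s2,s3,s4}  [new]
{s1,s4} --a--> {s1,s2,s3,s4}  [new]
{s1,s4} --b--> {s0,s4}  [new]
{s2,s3,s4} --a--> {s0,s1,s2,s3,s4}  [seen]
{s2,s3,s4} --b--> {s0,s1,s2,s3}  [new]
{s0,s1,s2,s3,s4} --a--> {s0,s1,s2,s3,s4}  [seen]
{s0,s1,s2,s3,s4} --b--> {s0,s1,s2,s3,s4}  [seen]
{s1,s2,s3,s4} --a--> {s0,s1,s2,s3,s4}  [seen]
{s1,s2,s3,s4} --b--> {s0,s1,s2,s3,s4}  [seen]
{s0,s4} --a--> {s1,s2,s3,s4}  [seen]
{s0,s4} --b--> {s1,s4}  [seen]
{s0,s1,s2,s3} --a--> {s0,s1,s2,s3,s4}  [seen]
{s0,s1,s2,s3} --b--> {s0,s1,s2,s3,s4}  [seen]
Reachable DFA states: {s0}, {s1,s2}, {s1,s4}, {s2,s3,s4}, {s0,s1,s2,s3,s4}, {s1,s2,s3,s4}, {s0,s4}, {s0,s1,s2,s3}.
Accepting DFA states (contain an NFA accepting state): {s1,s2}, {s1,s4}, {s0,s1,s2,s3,s4}, {s1,s2,s3,s4}, {s0,s1,s2,s3}.

5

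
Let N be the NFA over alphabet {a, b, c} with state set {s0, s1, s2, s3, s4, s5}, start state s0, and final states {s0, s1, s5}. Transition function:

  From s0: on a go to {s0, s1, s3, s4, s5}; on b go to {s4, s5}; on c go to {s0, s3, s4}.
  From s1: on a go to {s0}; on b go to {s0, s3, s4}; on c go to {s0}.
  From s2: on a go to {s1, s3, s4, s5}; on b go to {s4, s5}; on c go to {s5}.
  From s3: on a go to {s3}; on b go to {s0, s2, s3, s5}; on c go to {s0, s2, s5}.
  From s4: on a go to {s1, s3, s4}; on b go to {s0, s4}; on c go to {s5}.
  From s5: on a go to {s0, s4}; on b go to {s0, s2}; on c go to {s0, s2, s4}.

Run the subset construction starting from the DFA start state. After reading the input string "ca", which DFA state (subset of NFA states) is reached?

{s0, s1, s3, s4, s5}

Start: {s0}.
δ(s0,c) = {s0, s3, s4}.
Union: {s0, s3, s4}.
After c: {s0, s3, s4}.
δ(s0,a) = {s0, s1, s3, s4, s5}; δ(s3,a) = {s3}; δ(s4,a) = {s1, s3, s4}.
Union: {s0, s1, s3, s4, s5}.
After a: {s0, s1, s3, s4, s5}.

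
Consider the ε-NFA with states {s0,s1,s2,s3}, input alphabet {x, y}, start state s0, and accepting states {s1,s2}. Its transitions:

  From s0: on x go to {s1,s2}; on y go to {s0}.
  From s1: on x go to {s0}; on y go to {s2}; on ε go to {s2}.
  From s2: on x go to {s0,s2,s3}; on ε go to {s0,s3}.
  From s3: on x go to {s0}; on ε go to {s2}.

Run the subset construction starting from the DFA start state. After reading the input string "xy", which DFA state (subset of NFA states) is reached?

{s0,s2,s3}

Start: {s0}.
δ(s0,x) = {s1,s2}.
Union: {s1,s2}.
ε-closure gives {s0,s1,s2,s3}.
After x: {s0,s1,s2,s3}.
δ(s0,y) = {s0}; δ(s1,y) = {s2}; δ(s2,y) = ∅; δ(s3,y) = ∅.
Union: {s0,s2}.
ε-closure gives {s0,s2,s3}.
After y: {s0,s2,s3}.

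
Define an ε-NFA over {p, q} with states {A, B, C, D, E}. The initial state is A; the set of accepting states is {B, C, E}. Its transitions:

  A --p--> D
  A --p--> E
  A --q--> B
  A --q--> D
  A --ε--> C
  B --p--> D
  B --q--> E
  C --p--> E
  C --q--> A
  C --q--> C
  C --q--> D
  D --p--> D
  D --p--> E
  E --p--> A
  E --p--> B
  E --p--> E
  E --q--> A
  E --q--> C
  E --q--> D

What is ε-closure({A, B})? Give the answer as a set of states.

{A, B, C}

Begin with {A, B}.
A →ε {C}; add C.
ε-closure = {A, B, C}.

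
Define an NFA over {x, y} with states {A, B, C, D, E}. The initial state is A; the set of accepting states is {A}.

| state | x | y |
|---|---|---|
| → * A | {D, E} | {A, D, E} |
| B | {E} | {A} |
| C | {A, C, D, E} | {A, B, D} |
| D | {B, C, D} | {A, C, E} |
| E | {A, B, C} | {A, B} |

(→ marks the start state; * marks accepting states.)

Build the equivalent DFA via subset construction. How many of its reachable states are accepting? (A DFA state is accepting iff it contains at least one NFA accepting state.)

Start state of the DFA: {A}.
{A} --x--> {D, E}  [new]
{A} --y--> {A, D, E}  [new]
{D, E} --x--> {A, B, C, D}  [new]
{D, E} --y--> {A, B, C, E}  [new]
{A, D, E} --x--> {A, B, C, D, E}  [new]
{A, D, E} --y--> {A, B, C, D, E}  [seen]
{A, B, C, D} --x--> {A, B, C, D, E}  [seen]
{A, B, C, D} --y--> {A, B, C, D, E}  [seen]
{A, B, C, E} --x--> {A, B, C, D, E}  [seen]
{A, B, C, E} --y--> {A, B, D, E}  [new]
{A, B, C, D, E} --x--> {A, B, C, D, E}  [seen]
{A, B, C, D, E} --y--> {A, B, C, D, E}  [seen]
{A, B, D, E} --x--> {A, B, C, D, E}  [seen]
{A, B, D, E} --y--> {A, B, C, D, E}  [seen]
Reachable DFA states: {A}, {D, E}, {A, D, E}, {A, B, C, D}, {A, B, C, E}, {A, B, C, D, E}, {A, B, D, E}.
Accepting DFA states (contain an NFA accepting state): {A}, {A, D, E}, {A, B, C, D}, {A, B, C, E}, {A, B, C, D, E}, {A, B, D, E}.

6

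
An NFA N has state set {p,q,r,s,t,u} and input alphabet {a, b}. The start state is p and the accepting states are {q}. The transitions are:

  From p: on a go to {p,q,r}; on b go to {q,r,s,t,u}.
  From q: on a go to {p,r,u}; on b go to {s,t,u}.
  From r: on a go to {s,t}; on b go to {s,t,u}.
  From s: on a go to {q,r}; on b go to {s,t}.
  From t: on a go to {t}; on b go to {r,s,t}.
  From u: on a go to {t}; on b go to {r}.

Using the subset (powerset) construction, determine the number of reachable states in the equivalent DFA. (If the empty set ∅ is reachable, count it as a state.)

6

Start state of the DFA: {p}.
{p} --a--> {p,q,r}  [new]
{p} --b--> {q,r,s,t,u}  [new]
{p,q,r} --a--> {p,q,r,s,t,u}  [new]
{p,q,r} --b--> {q,r,s,t,u}  [seen]
{q,r,s,t,u} --a--> {p,q,r,s,t,u}  [seen]
{q,r,s,t,u} --b--> {r,s,t,u}  [new]
{p,q,r,s,t,u} --a--> {p,q,r,s,t,u}  [seen]
{p,q,r,s,t,u} --b--> {q,r,s,t,u}  [seen]
{r,s,t,u} --a--> {q,r,s,t}  [new]
{r,s,t,u} --b--> {r,s,t,u}  [seen]
{q,r,s,t} --a--> {p,q,r,s,t,u}  [seen]
{q,r,s,t} --b--> {r,s,t,u}  [seen]
Reachable DFA states: {p}, {p,q,r}, {q,r,s,t,u}, {p,q,r,s,t,u}, {r,s,t,u}, {q,r,s,t}.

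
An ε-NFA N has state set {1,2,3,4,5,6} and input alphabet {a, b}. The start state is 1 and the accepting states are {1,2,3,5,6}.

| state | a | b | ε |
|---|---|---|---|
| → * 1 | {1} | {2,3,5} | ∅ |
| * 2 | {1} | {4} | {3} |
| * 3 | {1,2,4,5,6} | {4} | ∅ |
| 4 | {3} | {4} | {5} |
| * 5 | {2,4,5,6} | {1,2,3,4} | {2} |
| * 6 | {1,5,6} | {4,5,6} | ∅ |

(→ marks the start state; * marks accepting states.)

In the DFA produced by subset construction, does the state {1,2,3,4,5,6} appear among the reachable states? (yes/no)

yes

Start state of the DFA: {1} (ε-closure of the NFA start).
{1} --a--> {1}  [seen]
{1} --b--> {2,3,5}  [new]
{2,3,5} --a--> {1,2,3,4,5,6}  [new]
{2,3,5} --b--> {1,2,3,4,5}  [new]
{1,2,3,4,5,6} --a--> {1,2,3,4,5,6}  [seen]
{1,2,3,4,5,6} --b--> {1,2,3,4,5,6}  [seen]
{1,2,3,4,5} --a--> {1,2,3,4,5,6}  [seen]
{1,2,3,4,5} --b--> {1,2,3,4,5}  [seen]
Reachable DFA states: {1}, {2,3,5}, {1,2,3,4,5,6}, {1,2,3,4,5}.
{1,2,3,4,5,6} is among them.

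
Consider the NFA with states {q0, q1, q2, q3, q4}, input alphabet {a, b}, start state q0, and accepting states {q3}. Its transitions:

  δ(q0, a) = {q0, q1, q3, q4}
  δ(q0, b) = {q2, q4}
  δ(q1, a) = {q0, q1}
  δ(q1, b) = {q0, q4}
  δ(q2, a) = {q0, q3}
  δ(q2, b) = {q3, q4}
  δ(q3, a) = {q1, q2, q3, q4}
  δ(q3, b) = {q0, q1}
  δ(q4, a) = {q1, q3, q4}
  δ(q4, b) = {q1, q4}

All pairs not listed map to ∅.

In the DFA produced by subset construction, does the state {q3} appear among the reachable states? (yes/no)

no

Start state of the DFA: {q0}.
{q0} --a--> {q0, q1, q3, q4}  [new]
{q0} --b--> {q2, q4}  [new]
{q0, q1, q3, q4} --a--> {q0, q1, q2, q3, q4}  [new]
{q0, q1, q3, q4} --b--> {q0, q1, q2, q4}  [new]
{q2, q4} --a--> {q0, q1, q3, q4}  [seen]
{q2, q4} --b--> {q1, q3, q4}  [new]
{q0, q1, q2, q3, q4} --a--> {q0, q1, q2, q3, q4}  [seen]
{q0, q1, q2, q3, q4} --b--> {q0, q1, q2, q3, q4}  [seen]
{q0, q1, q2, q4} --a--> {q0, q1, q3, q4}  [seen]
{q0, q1, q2, q4} --b--> {q0, q1, q2, q3, q4}  [seen]
{q1, q3, q4} --a--> {q0, q1, q2, q3, q4}  [seen]
{q1, q3, q4} --b--> {q0, q1, q4}  [new]
{q0, q1, q4} --a--> {q0, q1, q3, q4}  [seen]
{q0, q1, q4} --b--> {q0, q1, q2, q4}  [seen]
Reachable DFA states: {q0}, {q0, q1, q3, q4}, {q2, q4}, {q0, q1, q2, q3, q4}, {q0, q1, q2, q4}, {q1, q3, q4}, {q0, q1, q4}.
{q3} is not among them.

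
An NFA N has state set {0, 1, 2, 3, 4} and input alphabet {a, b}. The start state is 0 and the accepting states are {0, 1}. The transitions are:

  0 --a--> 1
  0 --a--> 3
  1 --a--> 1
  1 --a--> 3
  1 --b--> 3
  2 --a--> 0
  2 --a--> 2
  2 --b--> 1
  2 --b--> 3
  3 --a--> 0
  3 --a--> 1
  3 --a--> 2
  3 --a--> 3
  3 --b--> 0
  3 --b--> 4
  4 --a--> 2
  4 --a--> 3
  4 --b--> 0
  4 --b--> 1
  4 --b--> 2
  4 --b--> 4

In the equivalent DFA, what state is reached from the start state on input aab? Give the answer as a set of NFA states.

Start: {0}.
δ(0,a) = {1, 3}.
Union: {1, 3}.
After a: {1, 3}.
δ(1,a) = {1, 3}; δ(3,a) = {0, 1, 2, 3}.
Union: {0, 1, 2, 3}.
After a: {0, 1, 2, 3}.
δ(0,b) = ∅; δ(1,b) = {3}; δ(2,b) = {1, 3}; δ(3,b) = {0, 4}.
Union: {0, 1, 3, 4}.
After b: {0, 1, 3, 4}.

{0, 1, 3, 4}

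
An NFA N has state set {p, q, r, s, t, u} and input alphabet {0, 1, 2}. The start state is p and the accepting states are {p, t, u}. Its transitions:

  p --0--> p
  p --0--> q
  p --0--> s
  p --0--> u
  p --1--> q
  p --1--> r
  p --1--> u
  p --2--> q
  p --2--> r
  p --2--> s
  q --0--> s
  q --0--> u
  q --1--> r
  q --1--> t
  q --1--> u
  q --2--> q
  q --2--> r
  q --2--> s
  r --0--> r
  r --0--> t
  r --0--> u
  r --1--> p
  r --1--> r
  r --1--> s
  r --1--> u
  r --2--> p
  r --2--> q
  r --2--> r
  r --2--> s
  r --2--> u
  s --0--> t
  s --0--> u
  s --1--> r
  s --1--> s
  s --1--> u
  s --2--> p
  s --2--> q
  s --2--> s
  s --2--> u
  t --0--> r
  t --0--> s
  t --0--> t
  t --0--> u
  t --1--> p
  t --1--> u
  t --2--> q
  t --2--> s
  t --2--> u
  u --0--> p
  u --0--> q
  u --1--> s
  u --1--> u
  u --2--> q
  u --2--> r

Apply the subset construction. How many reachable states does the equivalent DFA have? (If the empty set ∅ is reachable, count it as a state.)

Start state of the DFA: {p}.
{p} --0--> {p, q, s, u}  [new]
{p} --1--> {q, r, u}  [new]
{p} --2--> {q, r, s}  [new]
{p, q, s, u} --0--> {p, q, s, t, u}  [new]
{p, q, s, u} --1--> {q, r, s, t, u}  [new]
{p, q, s, u} --2--> {p, q, r, s, u}  [new]
{q, r, u} --0--> {p, q, r, s, t, u}  [new]
{q, r, u} --1--> {p, r, s, t, u}  [new]
{q, r, u} --2--> {p, q, r, s, u}  [seen]
{q, r, s} --0--> {r, s, t, u}  [new]
{q, r, s} --1--> {p, r, s, t, u}  [seen]
{q, r, s} --2--> {p, q, r, s, u}  [seen]
{p, q, s, t, u} --0--> {p, q, r, s, t, u}  [seen]
{p, q, s, t, u} --1--> {p, q, r, s, t, u}  [seen]
{p, q, s, t, u} --2--> {p, q, r, s, u}  [seen]
{q, r, s, t, u} --0--> {p, q, r, s, t, u}  [seen]
{q, r, s, t, u} --1--> {p, r, s, t, u}  [seen]
{q, r, s, t, u} --2--> {p, q, r, s, u}  [seen]
{p, q, r, s, u} --0--> {p, q, r, s, t, u}  [seen]
{p, q, r, s, u} --1--> {p, q, r, s, t, u}  [seen]
{p, q, r, s, u} --2--> {p, q, r, s, u}  [seen]
{p, q, r, s, t, u} --0--> {p, q, r, s, t, u}  [seen]
{p, q, r, s, t, u} --1--> {p, q, r, s, t, u}  [seen]
{p, q, r, s, t, u} --2--> {p, q, r, s, u}  [seen]
{p, r, s, t, u} --0--> {p, q, r, s, t, u}  [seen]
{p, r, s, t, u} --1--> {p, q, r, s, u}  [seen]
{p, r, s, t, u} --2--> {p, q, r, s, u}  [seen]
{r, s, t, u} --0--> {p, q, r, s, t, u}  [seen]
{r, s, t, u} --1--> {p, r, s, u}  [new]
{r, s, t, u} --2--> {p, q, r, s, u}  [seen]
{p, r, s, u} --0--> {p, q, r, s, t, u}  [seen]
{p, r, s, u} --1--> {p, q, r, s, u}  [seen]
{p, r, s, u} --2--> {p, q, r, s, u}  [seen]
Reachable DFA states: {p}, {p, q, s, u}, {q, r, u}, {q, r, s}, {p, q, s, t, u}, {q, r, s, t, u}, {p, q, r, s, u}, {p, q, r, s, t, u}, {p, r, s, t, u}, {r, s, t, u}, {p, r, s, u}.

11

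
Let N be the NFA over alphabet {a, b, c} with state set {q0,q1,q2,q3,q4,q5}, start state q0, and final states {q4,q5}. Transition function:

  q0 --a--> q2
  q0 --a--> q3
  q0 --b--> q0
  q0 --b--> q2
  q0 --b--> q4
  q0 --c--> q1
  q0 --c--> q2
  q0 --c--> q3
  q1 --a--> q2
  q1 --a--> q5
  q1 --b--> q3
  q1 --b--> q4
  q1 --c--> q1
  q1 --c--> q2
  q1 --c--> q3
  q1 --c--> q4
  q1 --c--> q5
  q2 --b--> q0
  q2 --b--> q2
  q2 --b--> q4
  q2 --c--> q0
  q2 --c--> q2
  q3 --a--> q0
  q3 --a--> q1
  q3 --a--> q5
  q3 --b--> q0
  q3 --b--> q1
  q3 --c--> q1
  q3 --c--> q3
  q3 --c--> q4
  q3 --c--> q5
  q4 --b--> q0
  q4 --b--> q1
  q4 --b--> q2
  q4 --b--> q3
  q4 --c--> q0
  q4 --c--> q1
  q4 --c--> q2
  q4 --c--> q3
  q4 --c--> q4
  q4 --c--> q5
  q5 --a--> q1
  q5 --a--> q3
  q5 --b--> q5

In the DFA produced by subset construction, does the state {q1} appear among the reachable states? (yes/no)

no

Start state of the DFA: {q0}.
{q0} --a--> {q2,q3}  [new]
{q0} --b--> {q0,q2,q4}  [new]
{q0} --c--> {q1,q2,q3}  [new]
{q2,q3} --a--> {q0,q1,q5}  [new]
{q2,q3} --b--> {q0,q1,q2,q4}  [new]
{q2,q3} --c--> {q0,q1,q2,q3,q4,q5}  [new]
{q0,q2,q4} --a--> {q2,q3}  [seen]
{q0,q2,q4} --b--> {q0,q1,q2,q3,q4}  [new]
{q0,q2,q4} --c--> {q0,q1,q2,q3,q4,q5}  [seen]
{q1,q2,q3} --a--> {q0,q1,q2,q5}  [new]
{q1,q2,q3} --b--> {q0,q1,q2,q3,q4}  [seen]
{q1,q2,q3} --c--> {q0,q1,q2,q3,q4,q5}  [seen]
{q0,q1,q5} --a--> {q1,q2,q3,q5}  [new]
{q0,q1,q5} --b--> {q0,q2,q3,q4,q5}  [new]
{q0,q1,q5} --c--> {q1,q2,q3,q4,q5}  [new]
{q0,q1,q2,q4} --a--> {q2,q3,q5}  [new]
{q0,q1,q2,q4} --b--> {q0,q1,q2,q3,q4}  [seen]
{q0,q1,q2,q4} --c--> {q0,q1,q2,q3,q4,q5}  [seen]
{q0,q1,q2,q3,q4,q5} --a--> {q0,q1,q2,q3,q5}  [new]
{q0,q1,q2,q3,q4,q5} --b--> {q0,q1,q2,q3,q4,q5}  [seen]
{q0,q1,q2,q3,q4,q5} --c--> {q0,q1,q2,q3,q4,q5}  [seen]
{q0,q1,q2,q3,q4} --a--> {q0,q1,q2,q3,q5}  [seen]
{q0,q1,q2,q3,q4} --b--> {q0,q1,q2,q3,q4}  [seen]
{q0,q1,q2,q3,q4} --c--> {q0,q1,q2,q3,q4,q5}  [seen]
{q0,q1,q2,q5} --a--> {q1,q2,q3,q5}  [seen]
{q0,q1,q2,q5} --b--> {q0,q2,q3,q4,q5}  [seen]
{q0,q1,q2,q5} --c--> {q0,q1,q2,q3,q4,q5}  [seen]
{q1,q2,q3,q5} --a--> {q0,q1,q2,q3,q5}  [seen]
{q1,q2,q3,q5} --b--> {q0,q1,q2,q3,q4,q5}  [seen]
{q1,q2,q3,q5} --c--> {q0,q1,q2,q3,q4,q5}  [seen]
{q0,q2,q3,q4,q5} --a--> {q0,q1,q2,q3,q5}  [seen]
{q0,q2,q3,q4,q5} --b--> {q0,q1,q2,q3,q4,q5}  [seen]
{q0,q2,q3,q4,q5} --c--> {q0,q1,q2,q3,q4,q5}  [seen]
{q1,q2,q3,q4,q5} --a--> {q0,q1,q2,q3,q5}  [seen]
{q1,q2,q3,q4,q5} --b--> {q0,q1,q2,q3,q4,q5}  [seen]
{q1,q2,q3,q4,q5} --c--> {q0,q1,q2,q3,q4,q5}  [seen]
{q2,q3,q5} --a--> {q0,q1,q3,q5}  [new]
{q2,q3,q5} --b--> {q0,q1,q2,q4,q5}  [new]
{q2,q3,q5} --c--> {q0,q1,q2,q3,q4,q5}  [seen]
{q0,q1,q2,q3,q5} --a--> {q0,q1,q2,q3,q5}  [seen]
{q0,q1,q2,q3,q5} --b--> {q0,q1,q2,q3,q4,q5}  [seen]
{q0,q1,q2,q3,q5} --c--> {q0,q1,q2,q3,q4,q5}  [seen]
{q0,q1,q3,q5} --a--> {q0,q1,q2,q3,q5}  [seen]
{q0,q1,q3,q5} --b--> {q0,q1,q2,q3,q4,q5}  [seen]
{q0,q1,q3,q5} --c--> {q1,q2,q3,q4,q5}  [seen]
{q0,q1,q2,q4,q5} --a--> {q1,q2,q3,q5}  [seen]
{q0,q1,q2,q4,q5} --b--> {q0,q1,q2,q3,q4,q5}  [seen]
{q0,q1,q2,q4,q5} --c--> {q0,q1,q2,q3,q4,q5}  [seen]
Reachable DFA states: {q0}, {q2,q3}, {q0,q2,q4}, {q1,q2,q3}, {q0,q1,q5}, {q0,q1,q2,q4}, {q0,q1,q2,q3,q4,q5}, {q0,q1,q2,q3,q4}, {q0,q1,q2,q5}, {q1,q2,q3,q5}, {q0,q2,q3,q4,q5}, {q1,q2,q3,q4,q5}, {q2,q3,q5}, {q0,q1,q2,q3,q5}, {q0,q1,q3,q5}, {q0,q1,q2,q4,q5}.
{q1} is not among them.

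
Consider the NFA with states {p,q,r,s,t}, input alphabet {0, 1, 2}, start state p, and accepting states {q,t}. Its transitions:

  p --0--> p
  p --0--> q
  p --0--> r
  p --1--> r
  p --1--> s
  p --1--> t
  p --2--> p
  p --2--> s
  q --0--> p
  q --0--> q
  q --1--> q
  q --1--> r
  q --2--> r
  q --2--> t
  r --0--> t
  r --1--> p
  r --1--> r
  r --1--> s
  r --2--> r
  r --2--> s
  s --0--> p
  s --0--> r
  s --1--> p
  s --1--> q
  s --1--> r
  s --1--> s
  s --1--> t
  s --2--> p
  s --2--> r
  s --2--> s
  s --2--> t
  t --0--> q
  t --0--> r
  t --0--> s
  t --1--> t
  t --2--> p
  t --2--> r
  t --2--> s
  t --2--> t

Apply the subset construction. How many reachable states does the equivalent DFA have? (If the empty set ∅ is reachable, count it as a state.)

7

Start state of the DFA: {p}.
{p} --0--> {p,q,r}  [new]
{p} --1--> {r,s,t}  [new]
{p} --2--> {p,s}  [new]
{p,q,r} --0--> {p,q,r,t}  [new]
{p,q,r} --1--> {p,q,r,s,t}  [new]
{p,q,r} --2--> {p,r,s,t}  [new]
{r,s,t} --0--> {p,q,r,s,t}  [seen]
{r,s,t} --1--> {p,q,r,s,t}  [seen]
{r,s,t} --2--> {p,r,s,t}  [seen]
{p,s} --0--> {p,q,r}  [seen]
{p,s} --1--> {p,q,r,s,t}  [seen]
{p,s} --2--> {p,r,s,t}  [seen]
{p,q,r,t} --0--> {p,q,r,s,t}  [seen]
{p,q,r,t} --1--> {p,q,r,s,t}  [seen]
{p,q,r,t} --2--> {p,r,s,t}  [seen]
{p,q,r,s,t} --0--> {p,q,r,s,t}  [seen]
{p,q,r,s,t} --1--> {p,q,r,s,t}  [seen]
{p,q,r,s,t} --2--> {p,r,s,t}  [seen]
{p,r,s,t} --0--> {p,q,r,s,t}  [seen]
{p,r,s,t} --1--> {p,q,r,s,t}  [seen]
{p,r,s,t} --2--> {p,r,s,t}  [seen]
Reachable DFA states: {p}, {p,q,r}, {r,s,t}, {p,s}, {p,q,r,t}, {p,q,r,s,t}, {p,r,s,t}.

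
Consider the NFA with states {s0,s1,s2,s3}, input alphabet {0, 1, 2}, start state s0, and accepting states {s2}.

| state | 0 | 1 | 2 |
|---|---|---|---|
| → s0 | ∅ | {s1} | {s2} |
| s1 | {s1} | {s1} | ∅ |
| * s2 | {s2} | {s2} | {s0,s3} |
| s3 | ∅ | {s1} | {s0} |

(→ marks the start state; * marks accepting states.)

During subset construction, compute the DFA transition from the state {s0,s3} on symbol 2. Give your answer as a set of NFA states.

{s0,s2}

δ(s0,2) = {s2}; δ(s3,2) = {s0}.
Union: {s0,s2}.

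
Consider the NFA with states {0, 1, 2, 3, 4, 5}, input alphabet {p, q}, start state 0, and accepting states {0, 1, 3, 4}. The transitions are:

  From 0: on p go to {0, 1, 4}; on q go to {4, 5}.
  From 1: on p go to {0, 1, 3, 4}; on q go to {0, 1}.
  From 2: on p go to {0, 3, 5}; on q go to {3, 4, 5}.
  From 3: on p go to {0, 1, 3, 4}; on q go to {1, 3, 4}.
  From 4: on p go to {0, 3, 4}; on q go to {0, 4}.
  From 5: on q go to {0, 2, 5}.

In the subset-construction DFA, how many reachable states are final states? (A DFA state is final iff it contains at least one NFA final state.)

Start state of the DFA: {0}.
{0} --p--> {0, 1, 4}  [new]
{0} --q--> {4, 5}  [new]
{0, 1, 4} --p--> {0, 1, 3, 4}  [new]
{0, 1, 4} --q--> {0, 1, 4, 5}  [new]
{4, 5} --p--> {0, 3, 4}  [new]
{4, 5} --q--> {0, 2, 4, 5}  [new]
{0, 1, 3, 4} --p--> {0, 1, 3, 4}  [seen]
{0, 1, 3, 4} --q--> {0, 1, 3, 4, 5}  [new]
{0, 1, 4, 5} --p--> {0, 1, 3, 4}  [seen]
{0, 1, 4, 5} --q--> {0, 1, 2, 4, 5}  [new]
{0, 3, 4} --p--> {0, 1, 3, 4}  [seen]
{0, 3, 4} --q--> {0, 1, 3, 4, 5}  [seen]
{0, 2, 4, 5} --p--> {0, 1, 3, 4, 5}  [seen]
{0, 2, 4, 5} --q--> {0, 2, 3, 4, 5}  [new]
{0, 1, 3, 4, 5} --p--> {0, 1, 3, 4}  [seen]
{0, 1, 3, 4, 5} --q--> {0, 1, 2, 3, 4, 5}  [new]
{0, 1, 2, 4, 5} --p--> {0, 1, 3, 4, 5}  [seen]
{0, 1, 2, 4, 5} --q--> {0, 1, 2, 3, 4, 5}  [seen]
{0, 2, 3, 4, 5} --p--> {0, 1, 3, 4, 5}  [seen]
{0, 2, 3, 4, 5} --q--> {0, 1, 2, 3, 4, 5}  [seen]
{0, 1, 2, 3, 4, 5} --p--> {0, 1, 3, 4, 5}  [seen]
{0, 1, 2, 3, 4, 5} --q--> {0, 1, 2, 3, 4, 5}  [seen]
Reachable DFA states: {0}, {0, 1, 4}, {4, 5}, {0, 1, 3, 4}, {0, 1, 4, 5}, {0, 3, 4}, {0, 2, 4, 5}, {0, 1, 3, 4, 5}, {0, 1, 2, 4, 5}, {0, 2, 3, 4, 5}, {0, 1, 2, 3, 4, 5}.
Accepting DFA states (contain an NFA accepting state): {0}, {0, 1, 4}, {4, 5}, {0, 1, 3, 4}, {0, 1, 4, 5}, {0, 3, 4}, {0, 2, 4, 5}, {0, 1, 3, 4, 5}, {0, 1, 2, 4, 5}, {0, 2, 3, 4, 5}, {0, 1, 2, 3, 4, 5}.

11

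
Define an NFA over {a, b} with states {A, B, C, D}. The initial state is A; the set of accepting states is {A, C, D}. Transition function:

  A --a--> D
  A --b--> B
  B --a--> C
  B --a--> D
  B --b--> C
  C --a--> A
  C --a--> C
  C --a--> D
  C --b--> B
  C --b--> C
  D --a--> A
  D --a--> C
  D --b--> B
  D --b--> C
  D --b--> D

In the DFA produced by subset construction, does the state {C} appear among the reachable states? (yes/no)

yes

Start state of the DFA: {A}.
{A} --a--> {D}  [new]
{A} --b--> {B}  [new]
{D} --a--> {A, C}  [new]
{D} --b--> {B, C, D}  [new]
{B} --a--> {C, D}  [new]
{B} --b--> {C}  [new]
{A, C} --a--> {A, C, D}  [new]
{A, C} --b--> {B, C}  [new]
{B, C, D} --a--> {A, C, D}  [seen]
{B, C, D} --b--> {B, C, D}  [seen]
{C, D} --a--> {A, C, D}  [seen]
{C, D} --b--> {B, C, D}  [seen]
{C} --a--> {A, C, D}  [seen]
{C} --b--> {B, C}  [seen]
{A, C, D} --a--> {A, C, D}  [seen]
{A, C, D} --b--> {B, C, D}  [seen]
{B, C} --a--> {A, C, D}  [seen]
{B, C} --b--> {B, C}  [seen]
Reachable DFA states: {A}, {D}, {B}, {A, C}, {B, C, D}, {C, D}, {C}, {A, C, D}, {B, C}.
{C} is among them.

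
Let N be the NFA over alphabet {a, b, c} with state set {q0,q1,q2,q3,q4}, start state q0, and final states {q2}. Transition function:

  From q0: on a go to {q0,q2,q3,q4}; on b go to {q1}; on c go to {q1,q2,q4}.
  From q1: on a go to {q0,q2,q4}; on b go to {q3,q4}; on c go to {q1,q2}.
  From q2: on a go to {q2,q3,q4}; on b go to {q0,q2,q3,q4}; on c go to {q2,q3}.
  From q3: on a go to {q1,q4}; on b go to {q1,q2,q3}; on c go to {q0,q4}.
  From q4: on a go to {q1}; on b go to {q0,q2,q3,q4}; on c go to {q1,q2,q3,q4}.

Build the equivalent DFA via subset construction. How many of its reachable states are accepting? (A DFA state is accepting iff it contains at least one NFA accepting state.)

Start state of the DFA: {q0}.
{q0} --a--> {q0,q2,q3,q4}  [new]
{q0} --b--> {q1}  [new]
{q0} --c--> {q1,q2,q4}  [new]
{q0,q2,q3,q4} --a--> {q0,q1,q2,q3,q4}  [new]
{q0,q2,q3,q4} --b--> {q0,q1,q2,q3,q4}  [seen]
{q0,q2,q3,q4} --c--> {q0,q1,q2,q3,q4}  [seen]
{q1} --a--> {q0,q2,q4}  [new]
{q1} --b--> {q3,q4}  [new]
{q1} --c--> {q1,q2}  [new]
{q1,q2,q4} --a--> {q0,q1,q2,q3,q4}  [seen]
{q1,q2,q4} --b--> {q0,q2,q3,q4}  [seen]
{q1,q2,q4} --c--> {q1,q2,q3,q4}  [new]
{q0,q1,q2,q3,q4} --a--> {q0,q1,q2,q3,q4}  [seen]
{q0,q1,q2,q3,q4} --b--> {q0,q1,q2,q3,q4}  [seen]
{q0,q1,q2,q3,q4} --c--> {q0,q1,q2,q3,q4}  [seen]
{q0,q2,q4} --a--> {q0,q1,q2,q3,q4}  [seen]
{q0,q2,q4} --b--> {q0,q1,q2,q3,q4}  [seen]
{q0,q2,q4} --c--> {q1,q2,q3,q4}  [seen]
{q3,q4} --a--> {q1,q4}  [new]
{q3,q4} --b--> {q0,q1,q2,q3,q4}  [seen]
{q3,q4} --c--> {q0,q1,q2,q3,q4}  [seen]
{q1,q2} --a--> {q0,q2,q3,q4}  [seen]
{q1,q2} --b--> {q0,q2,q3,q4}  [seen]
{q1,q2} --c--> {q1,q2,q3}  [new]
{q1,q2,q3,q4} --a--> {q0,q1,q2,q3,q4}  [seen]
{q1,q2,q3,q4} --b--> {q0,q1,q2,q3,q4}  [seen]
{q1,q2,q3,q4} --c--> {q0,q1,q2,q3,q4}  [seen]
{q1,q4} --a--> {q0,q1,q2,q4}  [new]
{q1,q4} --b--> {q0,q2,q3,q4}  [seen]
{q1,q4} --c--> {q1,q2,q3,q4}  [seen]
{q1,q2,q3} --a--> {q0,q1,q2,q3,q4}  [seen]
{q1,q2,q3} --b--> {q0,q1,q2,q3,q4}  [seen]
{q1,q2,q3} --c--> {q0,q1,q2,q3,q4}  [seen]
{q0,q1,q2,q4} --a--> {q0,q1,q2,q3,q4}  [seen]
{q0,q1,q2,q4} --b--> {q0,q1,q2,q3,q4}  [seen]
{q0,q1,q2,q4} --c--> {q1,q2,q3,q4}  [seen]
Reachable DFA states: {q0}, {q0,q2,q3,q4}, {q1}, {q1,q2,q4}, {q0,q1,q2,q3,q4}, {q0,q2,q4}, {q3,q4}, {q1,q2}, {q1,q2,q3,q4}, {q1,q4}, {q1,q2,q3}, {q0,q1,q2,q4}.
Accepting DFA states (contain an NFA accepting state): {q0,q2,q3,q4}, {q1,q2,q4}, {q0,q1,q2,q3,q4}, {q0,q2,q4}, {q1,q2}, {q1,q2,q3,q4}, {q1,q2,q3}, {q0,q1,q2,q4}.

8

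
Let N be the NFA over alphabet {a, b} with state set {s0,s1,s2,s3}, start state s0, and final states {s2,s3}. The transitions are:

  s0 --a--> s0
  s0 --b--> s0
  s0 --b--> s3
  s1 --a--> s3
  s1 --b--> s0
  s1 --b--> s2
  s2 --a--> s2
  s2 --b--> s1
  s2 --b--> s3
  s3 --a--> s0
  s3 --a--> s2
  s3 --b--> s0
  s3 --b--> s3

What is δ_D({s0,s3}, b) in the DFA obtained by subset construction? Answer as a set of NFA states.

{s0,s3}

δ(s0,b) = {s0,s3}; δ(s3,b) = {s0,s3}.
Union: {s0,s3}.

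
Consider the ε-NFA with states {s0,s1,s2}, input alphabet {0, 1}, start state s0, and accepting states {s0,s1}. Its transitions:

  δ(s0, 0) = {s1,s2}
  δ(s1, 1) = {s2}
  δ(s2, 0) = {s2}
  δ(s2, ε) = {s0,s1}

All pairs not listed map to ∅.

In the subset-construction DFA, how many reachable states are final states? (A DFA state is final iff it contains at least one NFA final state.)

Start state of the DFA: {s0} (ε-closure of the NFA start).
{s0} --0--> {s0,s1,s2}  [new]
{s0} --1--> ∅  [new]
{s0,s1,s2} --0--> {s0,s1,s2}  [seen]
{s0,s1,s2} --1--> {s0,s1,s2}  [seen]
∅ --0--> ∅  [seen]
∅ --1--> ∅  [seen]
Reachable DFA states: {s0}, {s0,s1,s2}, ∅.
Accepting DFA states (contain an NFA accepting state): {s0}, {s0,s1,s2}.

2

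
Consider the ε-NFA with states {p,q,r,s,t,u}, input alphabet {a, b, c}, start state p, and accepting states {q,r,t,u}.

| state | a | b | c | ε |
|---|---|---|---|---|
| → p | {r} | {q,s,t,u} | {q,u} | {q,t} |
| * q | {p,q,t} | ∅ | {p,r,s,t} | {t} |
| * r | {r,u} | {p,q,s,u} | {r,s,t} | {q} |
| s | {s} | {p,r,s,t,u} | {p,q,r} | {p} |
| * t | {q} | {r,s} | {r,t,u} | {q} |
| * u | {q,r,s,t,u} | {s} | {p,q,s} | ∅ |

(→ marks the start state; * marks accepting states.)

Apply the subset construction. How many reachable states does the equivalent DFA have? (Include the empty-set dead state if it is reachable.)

Start state of the DFA: {p,q,t} (ε-closure of the NFA start).
{p,q,t} --a--> {p,q,r,t}  [new]
{p,q,t} --b--> {p,q,r,s,t,u}  [new]
{p,q,t} --c--> {p,q,r,s,t,u}  [seen]
{p,q,r,t} --a--> {p,q,r,t,u}  [new]
{p,q,r,t} --b--> {p,q,r,s,t,u}  [seen]
{p,q,r,t} --c--> {p,q,r,s,t,u}  [seen]
{p,q,r,s,t,u} --a--> {p,q,r,s,t,u}  [seen]
{p,q,r,s,t,u} --b--> {p,q,r,s,t,u}  [seen]
{p,q,r,s,t,u} --c--> {p,q,r,s,t,u}  [seen]
{p,q,r,t,u} --a--> {p,q,r,s,t,u}  [seen]
{p,q,r,t,u} --b--> {p,q,r,s,t,u}  [seen]
{p,q,r,t,u} --c--> {p,q,r,s,t,u}  [seen]
Reachable DFA states: {p,q,t}, {p,q,r,t}, {p,q,r,s,t,u}, {p,q,r,t,u}.

4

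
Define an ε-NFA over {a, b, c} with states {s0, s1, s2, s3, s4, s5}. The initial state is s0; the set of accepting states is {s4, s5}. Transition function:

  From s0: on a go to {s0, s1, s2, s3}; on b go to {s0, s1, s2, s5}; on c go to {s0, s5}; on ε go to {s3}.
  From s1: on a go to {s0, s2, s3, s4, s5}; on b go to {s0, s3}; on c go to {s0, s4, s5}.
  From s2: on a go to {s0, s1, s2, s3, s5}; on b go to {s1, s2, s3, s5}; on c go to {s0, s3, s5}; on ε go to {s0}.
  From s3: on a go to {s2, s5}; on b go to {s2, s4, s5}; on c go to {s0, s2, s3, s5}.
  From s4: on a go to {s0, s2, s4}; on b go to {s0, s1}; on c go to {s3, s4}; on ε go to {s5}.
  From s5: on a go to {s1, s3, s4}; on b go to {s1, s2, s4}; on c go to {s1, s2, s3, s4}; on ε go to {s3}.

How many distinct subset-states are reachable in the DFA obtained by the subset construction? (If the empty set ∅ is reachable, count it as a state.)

Start state of the DFA: {s0, s3} (ε-closure of the NFA start).
{s0, s3} --a--> {s0, s1, s2, s3, s5}  [new]
{s0, s3} --b--> {s0, s1, s2, s3, s4, s5}  [new]
{s0, s3} --c--> {s0, s2, s3, s5}  [new]
{s0, s1, s2, s3, s5} --a--> {s0, s1, s2, s3, s4, s5}  [seen]
{s0, s1, s2, s3, s5} --b--> {s0, s1, s2, s3, s4, s5}  [seen]
{s0, s1, s2, s3, s5} --c--> {s0, s1, s2, s3, s4, s5}  [seen]
{s0, s1, s2, s3, s4, s5} --a--> {s0, s1, s2, s3, s4, s5}  [seen]
{s0, s1, s2, s3, s4, s5} --b--> {s0, s1, s2, s3, s4, s5}  [seen]
{s0, s1, s2, s3, s4, s5} --c--> {s0, s1, s2, s3, s4, s5}  [seen]
{s0, s2, s3, s5} --a--> {s0, s1, s2, s3, s4, s5}  [seen]
{s0, s2, s3, s5} --b--> {s0, s1, s2, s3, s4, s5}  [seen]
{s0, s2, s3, s5} --c--> {s0, s1, s2, s3, s4, s5}  [seen]
Reachable DFA states: {s0, s3}, {s0, s1, s2, s3, s5}, {s0, s1, s2, s3, s4, s5}, {s0, s2, s3, s5}.

4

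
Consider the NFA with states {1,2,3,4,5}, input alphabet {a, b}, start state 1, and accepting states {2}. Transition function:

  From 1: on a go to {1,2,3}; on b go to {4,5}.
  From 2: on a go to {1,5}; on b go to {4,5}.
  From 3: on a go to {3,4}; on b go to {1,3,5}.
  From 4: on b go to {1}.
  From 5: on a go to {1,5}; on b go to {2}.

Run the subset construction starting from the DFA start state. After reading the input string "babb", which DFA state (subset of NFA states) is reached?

{1,2,4,5}

Start: {1}.
δ(1,b) = {4,5}.
Union: {4,5}.
After b: {4,5}.
δ(4,a) = ∅; δ(5,a) = {1,5}.
Union: {1,5}.
After a: {1,5}.
δ(1,b) = {4,5}; δ(5,b) = {2}.
Union: {2,4,5}.
After b: {2,4,5}.
δ(2,b) = {4,5}; δ(4,b) = {1}; δ(5,b) = {2}.
Union: {1,2,4,5}.
After b: {1,2,4,5}.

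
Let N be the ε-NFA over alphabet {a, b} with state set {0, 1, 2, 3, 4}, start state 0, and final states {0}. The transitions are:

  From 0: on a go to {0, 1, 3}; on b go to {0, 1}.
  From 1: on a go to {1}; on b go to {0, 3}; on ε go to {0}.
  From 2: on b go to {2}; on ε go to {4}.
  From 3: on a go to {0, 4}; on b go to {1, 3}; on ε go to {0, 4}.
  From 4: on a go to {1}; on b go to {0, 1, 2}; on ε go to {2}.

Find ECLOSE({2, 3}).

Begin with {2, 3}.
2 →ε {4}; add 4.
3 →ε {0, 4}; add 0.
ε-closure = {0, 2, 3, 4}.

{0, 2, 3, 4}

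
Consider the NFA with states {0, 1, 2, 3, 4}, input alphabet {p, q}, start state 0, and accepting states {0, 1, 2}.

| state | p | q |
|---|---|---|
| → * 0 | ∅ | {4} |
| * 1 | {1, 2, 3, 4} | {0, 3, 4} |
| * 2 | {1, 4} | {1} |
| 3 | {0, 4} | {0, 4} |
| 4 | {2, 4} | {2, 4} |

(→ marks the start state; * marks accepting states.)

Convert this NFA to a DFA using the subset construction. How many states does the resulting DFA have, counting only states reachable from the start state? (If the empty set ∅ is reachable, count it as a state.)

Start state of the DFA: {0}.
{0} --p--> ∅  [new]
{0} --q--> {4}  [new]
∅ --p--> ∅  [seen]
∅ --q--> ∅  [seen]
{4} --p--> {2, 4}  [new]
{4} --q--> {2, 4}  [seen]
{2, 4} --p--> {1, 2, 4}  [new]
{2, 4} --q--> {1, 2, 4}  [seen]
{1, 2, 4} --p--> {1, 2, 3, 4}  [new]
{1, 2, 4} --q--> {0, 1, 2, 3, 4}  [new]
{1, 2, 3, 4} --p--> {0, 1, 2, 3, 4}  [seen]
{1, 2, 3, 4} --q--> {0, 1, 2, 3, 4}  [seen]
{0, 1, 2, 3, 4} --p--> {0, 1, 2, 3, 4}  [seen]
{0, 1, 2, 3, 4} --q--> {0, 1, 2, 3, 4}  [seen]
Reachable DFA states: {0}, ∅, {4}, {2, 4}, {1, 2, 4}, {1, 2, 3, 4}, {0, 1, 2, 3, 4}.

7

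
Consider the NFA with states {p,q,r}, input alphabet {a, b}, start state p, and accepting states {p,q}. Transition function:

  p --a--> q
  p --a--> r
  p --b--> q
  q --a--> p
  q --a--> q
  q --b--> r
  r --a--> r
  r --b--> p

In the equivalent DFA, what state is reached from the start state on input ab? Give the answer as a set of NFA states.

Start: {p}.
δ(p,a) = {q,r}.
Union: {q,r}.
After a: {q,r}.
δ(q,b) = {r}; δ(r,b) = {p}.
Union: {p,r}.
After b: {p,r}.

{p,r}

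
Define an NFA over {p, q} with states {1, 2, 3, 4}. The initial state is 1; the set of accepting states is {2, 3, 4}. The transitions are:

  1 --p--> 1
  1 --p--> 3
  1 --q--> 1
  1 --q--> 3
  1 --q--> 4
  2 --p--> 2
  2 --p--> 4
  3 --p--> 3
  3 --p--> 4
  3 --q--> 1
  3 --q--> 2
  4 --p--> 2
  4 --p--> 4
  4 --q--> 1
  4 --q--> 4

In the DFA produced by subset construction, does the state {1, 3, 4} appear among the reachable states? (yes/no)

Start state of the DFA: {1}.
{1} --p--> {1, 3}  [new]
{1} --q--> {1, 3, 4}  [new]
{1, 3} --p--> {1, 3, 4}  [seen]
{1, 3} --q--> {1, 2, 3, 4}  [new]
{1, 3, 4} --p--> {1, 2, 3, 4}  [seen]
{1, 3, 4} --q--> {1, 2, 3, 4}  [seen]
{1, 2, 3, 4} --p--> {1, 2, 3, 4}  [seen]
{1, 2, 3, 4} --q--> {1, 2, 3, 4}  [seen]
Reachable DFA states: {1}, {1, 3}, {1, 3, 4}, {1, 2, 3, 4}.
{1, 3, 4} is among them.

yes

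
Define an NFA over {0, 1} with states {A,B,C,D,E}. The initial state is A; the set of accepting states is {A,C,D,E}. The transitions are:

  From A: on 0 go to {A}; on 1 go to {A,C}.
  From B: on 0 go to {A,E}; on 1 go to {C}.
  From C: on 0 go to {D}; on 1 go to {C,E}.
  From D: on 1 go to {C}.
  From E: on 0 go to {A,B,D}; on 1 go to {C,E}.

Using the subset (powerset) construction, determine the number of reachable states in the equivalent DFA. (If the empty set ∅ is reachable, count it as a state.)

Start state of the DFA: {A}.
{A} --0--> {A}  [seen]
{A} --1--> {A,C}  [new]
{A,C} --0--> {A,D}  [new]
{A,C} --1--> {A,C,E}  [new]
{A,D} --0--> {A}  [seen]
{A,D} --1--> {A,C}  [seen]
{A,C,E} --0--> {A,B,D}  [new]
{A,C,E} --1--> {A,C,E}  [seen]
{A,B,D} --0--> {A,E}  [new]
{A,B,D} --1--> {A,C}  [seen]
{A,E} --0--> {A,B,D}  [seen]
{A,E} --1--> {A,C,E}  [seen]
Reachable DFA states: {A}, {A,C}, {A,D}, {A,C,E}, {A,B,D}, {A,E}.

6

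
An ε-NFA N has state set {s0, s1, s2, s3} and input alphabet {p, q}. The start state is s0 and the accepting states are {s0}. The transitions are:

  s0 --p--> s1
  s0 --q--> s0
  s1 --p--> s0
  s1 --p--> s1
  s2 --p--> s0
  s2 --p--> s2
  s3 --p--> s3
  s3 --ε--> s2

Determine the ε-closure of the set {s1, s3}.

Begin with {s1, s3}.
s3 →ε {s2}; add s2.
ε-closure = {s1, s2, s3}.

{s1, s2, s3}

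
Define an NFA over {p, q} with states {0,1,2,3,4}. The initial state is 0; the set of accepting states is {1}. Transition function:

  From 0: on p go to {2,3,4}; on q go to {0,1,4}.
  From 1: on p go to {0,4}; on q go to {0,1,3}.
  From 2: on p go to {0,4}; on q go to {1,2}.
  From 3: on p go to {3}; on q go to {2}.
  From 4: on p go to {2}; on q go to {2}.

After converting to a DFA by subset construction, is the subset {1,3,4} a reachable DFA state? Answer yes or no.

Start state of the DFA: {0}.
{0} --p--> {2,3,4}  [new]
{0} --q--> {0,1,4}  [new]
{2,3,4} --p--> {0,2,3,4}  [new]
{2,3,4} --q--> {1,2}  [new]
{0,1,4} --p--> {0,2,3,4}  [seen]
{0,1,4} --q--> {0,1,2,3,4}  [new]
{0,2,3,4} --p--> {0,2,3,4}  [seen]
{0,2,3,4} --q--> {0,1,2,4}  [new]
{1,2} --p--> {0,4}  [new]
{1,2} --q--> {0,1,2,3}  [new]
{0,1,2,3,4} --p--> {0,2,3,4}  [seen]
{0,1,2,3,4} --q--> {0,1,2,3,4}  [seen]
{0,1,2,4} --p--> {0,2,3,4}  [seen]
{0,1,2,4} --q--> {0,1,2,3,4}  [seen]
{0,4} --p--> {2,3,4}  [seen]
{0,4} --q--> {0,1,2,4}  [seen]
{0,1,2,3} --p--> {0,2,3,4}  [seen]
{0,1,2,3} --q--> {0,1,2,3,4}  [seen]
Reachable DFA states: {0}, {2,3,4}, {0,1,4}, {0,2,3,4}, {1,2}, {0,1,2,3,4}, {0,1,2,4}, {0,4}, {0,1,2,3}.
{1,3,4} is not among them.

no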